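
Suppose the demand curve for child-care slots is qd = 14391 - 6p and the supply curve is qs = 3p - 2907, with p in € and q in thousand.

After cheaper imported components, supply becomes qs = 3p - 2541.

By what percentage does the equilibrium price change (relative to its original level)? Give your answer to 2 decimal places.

-2.12

Before the shock: 14391 - 6p = 3p - 2907 ⇒ 17298 = 9p ⇒ p = 1922, q = 2859.
The new curves are qd = 14391 - 6p (demand) and qs = 3p - 2541 (supply).
Setting them equal: 14391 - 6p = 3p - 2541 → 16932 = 9p, so p = 5644/3 ≈ 1881.3333 and q = 3103.
%Δp = (1881.3333 − 1922) / 1922 × 100 = -2.12%.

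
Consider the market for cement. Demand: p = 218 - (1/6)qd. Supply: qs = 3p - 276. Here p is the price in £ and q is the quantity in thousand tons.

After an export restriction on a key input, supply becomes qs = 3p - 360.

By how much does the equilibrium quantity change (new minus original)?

-56

Original equilibrium: 1308 - 6p = 3p - 276 gives 1584 = 9p, so p = 176 and q = 252.
The new curves are qd = 1308 - 6p (demand) and qs = 3p - 360 (supply).
Setting them equal: 1308 - 6p = 3p - 360 → 1668 = 9p, so p = 556/3 ≈ 185.3333 and q = 196.
Δq = 196 − 252 = -56.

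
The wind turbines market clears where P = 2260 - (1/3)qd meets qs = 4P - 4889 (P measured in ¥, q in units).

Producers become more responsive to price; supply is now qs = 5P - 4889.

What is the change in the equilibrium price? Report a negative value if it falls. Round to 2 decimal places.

Original equilibrium: 6780 - 3P = 4P - 4889 gives 11669 = 7P, so P = 1667 and q = 1779.
After the shift, demand is qd = 6780 - 3P and supply is qs = 5P - 4889.
Equate the new curves: 6780 - 3P = 5P - 4889, giving 11669 = 8P, P = 1458.625, q = 2404.125.
ΔP = 1458.625 − 1667 = -208.38.

-208.38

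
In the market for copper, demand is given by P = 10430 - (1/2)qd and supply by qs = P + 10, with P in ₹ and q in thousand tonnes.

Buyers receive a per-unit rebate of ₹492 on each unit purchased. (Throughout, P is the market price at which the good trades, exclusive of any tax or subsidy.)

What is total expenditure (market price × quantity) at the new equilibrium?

Initially, 20860 - 2P = P + 10, so 20850 = 3P and P = 6950, q = 6960.
Since buyers' out-of-pocket price is the market price minus the rebate, the effective demand curve becomes qd = 21844 - 2P.
Equate the new curves: 21844 - 2P = P + 10, giving 21834 = 3P, P = 7278, q = 7288.
New expenditure = 7278 × 7288 = 53042064.

53042064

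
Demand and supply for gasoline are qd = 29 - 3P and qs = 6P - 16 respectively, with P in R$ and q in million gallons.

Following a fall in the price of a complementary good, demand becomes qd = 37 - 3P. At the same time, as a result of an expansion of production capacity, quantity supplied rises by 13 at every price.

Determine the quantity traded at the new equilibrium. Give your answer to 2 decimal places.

Initially, 29 - 3P = 6P - 16, so 45 = 9P and P = 5, q = 14.
With the change applied: demand qd = 37 - 3P, supply qs = 6P - 3.
Setting them equal: 37 - 3P = 6P - 3 → 40 = 9P, so P = 40/9 ≈ 4.4444 and q = 71/3 ≈ 23.6667.

23.67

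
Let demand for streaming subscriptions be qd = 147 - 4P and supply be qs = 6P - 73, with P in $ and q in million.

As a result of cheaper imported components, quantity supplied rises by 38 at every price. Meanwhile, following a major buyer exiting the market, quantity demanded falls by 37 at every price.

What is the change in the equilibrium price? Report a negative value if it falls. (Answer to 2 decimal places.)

Solve the original market: 147 - 4P = 6P - 73, hence P = 22 and q = 59.
The shock moves the curves to qd = 110 - 4P and qs = 6P - 35.
Equate the new curves: 110 - 4P = 6P - 35, giving 145 = 10P, P = 14.5, q = 52.
ΔP = 14.5 − 22 = -7.50.

-7.50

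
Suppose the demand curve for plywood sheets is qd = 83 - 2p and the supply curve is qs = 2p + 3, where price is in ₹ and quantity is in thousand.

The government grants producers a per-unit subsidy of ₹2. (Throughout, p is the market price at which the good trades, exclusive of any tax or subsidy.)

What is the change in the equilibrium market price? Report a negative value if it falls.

Solve the original market: 83 - 2p = 2p + 3, hence p = 20 and q = 43.
Since sellers receive the price plus the subsidy, the effective supply curve becomes qs = 2p + 7.
New equilibrium: 83 - 2p = 2p + 7 ⇒ 76 = 4p ⇒ p = 19, q = 45.
Δp = 19 − 20 = -1.

-1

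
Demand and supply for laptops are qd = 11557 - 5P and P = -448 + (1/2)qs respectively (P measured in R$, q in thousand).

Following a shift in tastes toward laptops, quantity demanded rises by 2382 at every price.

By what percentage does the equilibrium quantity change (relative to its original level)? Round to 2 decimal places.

Initially, 11557 - 5P = 2P + 896, so 10661 = 7P and P = 1523, q = 3942.
After the shift, demand is qd = 13939 - 5P and supply is qs = 2P + 896.
New equilibrium: 13939 - 5P = 2P + 896 ⇒ 13043 = 7P ⇒ P = 13043/7 ≈ 1863.2857, q = 32358/7 ≈ 4622.5714.
%Δq = (4622.5714 − 3942) / 3942 × 100 = +17.26%.

+17.26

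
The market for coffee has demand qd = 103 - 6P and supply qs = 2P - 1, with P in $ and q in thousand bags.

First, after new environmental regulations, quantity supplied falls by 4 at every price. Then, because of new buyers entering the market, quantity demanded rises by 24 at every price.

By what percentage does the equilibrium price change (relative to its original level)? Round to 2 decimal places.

+26.92

Original equilibrium: 103 - 6P = 2P - 1 gives 104 = 8P, so P = 13 and q = 25.
The shock moves the curves to qd = 127 - 6P and qs = 2P - 5.
Equate the new curves: 127 - 6P = 2P - 5, giving 132 = 8P, P = 16.5, q = 28.
%ΔP = (16.5 − 13) / 13 × 100 = +26.92%.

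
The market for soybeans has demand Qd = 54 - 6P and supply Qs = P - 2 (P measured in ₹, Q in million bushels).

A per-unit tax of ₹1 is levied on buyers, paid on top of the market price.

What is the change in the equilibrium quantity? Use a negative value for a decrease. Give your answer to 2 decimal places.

Original equilibrium: 54 - 6P = P - 2 gives 56 = 7P, so P = 8 and Q = 6.
Since buyers pay the price plus the tax, the effective demand curve becomes Qd = 48 - 6P.
Equate the new curves: 48 - 6P = P - 2, giving 50 = 7P, P = 50/7 ≈ 7.1429, Q = 36/7 ≈ 5.1429.
ΔQ = 5.1429 − 6 = -0.86.

-0.86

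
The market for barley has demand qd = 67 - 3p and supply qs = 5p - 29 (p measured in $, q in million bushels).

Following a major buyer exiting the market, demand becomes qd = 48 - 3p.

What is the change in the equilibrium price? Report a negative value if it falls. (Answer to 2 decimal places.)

-2.38

Initially, 67 - 3p = 5p - 29, so 96 = 8p and p = 12, q = 31.
The new curves are qd = 48 - 3p (demand) and qs = 5p - 29 (supply).
Equate the new curves: 48 - 3p = 5p - 29, giving 77 = 8p, p = 9.625, q = 19.125.
Δp = 9.625 − 12 = -2.38.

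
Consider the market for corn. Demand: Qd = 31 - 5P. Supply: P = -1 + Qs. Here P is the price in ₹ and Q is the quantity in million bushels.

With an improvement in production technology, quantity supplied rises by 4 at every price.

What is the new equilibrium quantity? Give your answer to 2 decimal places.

9.33

Initially, 31 - 5P = P + 1, so 30 = 6P and P = 5, Q = 6.
The shock moves the curves to Qd = 31 - 5P and Qs = P + 5.
Equate the new curves: 31 - 5P = P + 5, giving 26 = 6P, P = 13/3 ≈ 4.3333, Q = 28/3 ≈ 9.3333.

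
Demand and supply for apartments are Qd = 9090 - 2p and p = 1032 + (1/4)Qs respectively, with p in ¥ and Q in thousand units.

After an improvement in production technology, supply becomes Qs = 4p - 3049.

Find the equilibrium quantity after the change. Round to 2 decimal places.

Original equilibrium: 9090 - 2p = 4p - 4128 gives 13218 = 6p, so p = 2203 and Q = 4684.
After the shift, demand is Qd = 9090 - 2p and supply is Qs = 4p - 3049.
Setting them equal: 9090 - 2p = 4p - 3049 → 12139 = 6p, so p = 12139/6 ≈ 2023.1667 and Q = 15131/3 ≈ 5043.6667.

5043.67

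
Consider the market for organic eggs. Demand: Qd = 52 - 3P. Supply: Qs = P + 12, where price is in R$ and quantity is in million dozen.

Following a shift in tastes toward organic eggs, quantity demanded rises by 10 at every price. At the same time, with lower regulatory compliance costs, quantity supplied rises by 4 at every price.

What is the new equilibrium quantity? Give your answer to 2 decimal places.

Initially, 52 - 3P = P + 12, so 40 = 4P and P = 10, Q = 22.
The new curves are Qd = 62 - 3P (demand) and Qs = P + 16 (supply).
New equilibrium: 62 - 3P = P + 16 ⇒ 46 = 4P ⇒ P = 11.5, Q = 27.5.

27.50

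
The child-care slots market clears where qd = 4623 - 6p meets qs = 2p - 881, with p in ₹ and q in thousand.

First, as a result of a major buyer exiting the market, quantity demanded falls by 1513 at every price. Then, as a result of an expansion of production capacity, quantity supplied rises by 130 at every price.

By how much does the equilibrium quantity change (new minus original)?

Original equilibrium: 4623 - 6p = 2p - 881 gives 5504 = 8p, so p = 688 and q = 495.
With the change applied: demand qd = 3110 - 6p, supply qs = 2p - 751.
New equilibrium: 3110 - 6p = 2p - 751 ⇒ 3861 = 8p ⇒ p = 482.625, q = 214.25.
Δq = 214.25 − 495 = -280.75.

-280.75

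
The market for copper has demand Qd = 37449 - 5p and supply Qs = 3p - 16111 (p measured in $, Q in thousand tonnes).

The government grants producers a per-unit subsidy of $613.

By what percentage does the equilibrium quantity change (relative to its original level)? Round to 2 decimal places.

Original equilibrium: 37449 - 5p = 3p - 16111 gives 53560 = 8p, so p = 6695 and Q = 3974.
Since sellers receive the price plus the subsidy, the effective supply curve becomes Qs = 3p - 14272.
New equilibrium: 37449 - 5p = 3p - 14272 ⇒ 51721 = 8p ⇒ p = 6465.125, Q = 5123.375.
%ΔQ = (5123.375 − 3974) / 3974 × 100 = +28.92%.

+28.92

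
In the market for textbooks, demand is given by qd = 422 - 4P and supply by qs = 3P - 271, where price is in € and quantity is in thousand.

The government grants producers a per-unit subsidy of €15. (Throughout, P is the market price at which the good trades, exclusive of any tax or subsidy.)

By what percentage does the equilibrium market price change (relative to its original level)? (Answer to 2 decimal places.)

Before the shock: 422 - 4P = 3P - 271 ⇒ 693 = 7P ⇒ P = 99, q = 26.
Since sellers receive the price plus the subsidy, the effective supply curve becomes qs = 3P - 226.
New equilibrium: 422 - 4P = 3P - 226 ⇒ 648 = 7P ⇒ P = 648/7 ≈ 92.5714, q = 362/7 ≈ 51.7143.
%ΔP = (92.5714 − 99) / 99 × 100 = -6.49%.

-6.49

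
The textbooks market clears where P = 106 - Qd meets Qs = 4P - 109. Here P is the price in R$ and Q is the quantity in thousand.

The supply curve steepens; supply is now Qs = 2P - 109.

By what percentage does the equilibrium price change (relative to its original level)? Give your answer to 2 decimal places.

+66.67

Initially, 106 - P = 4P - 109, so 215 = 5P and P = 43, Q = 63.
With the change applied: demand Qd = 106 - P, supply Qs = 2P - 109.
Clearing the new market: 106 - P = 2P - 109, so P = 215/3 ≈ 71.6667 and Q = 103/3 ≈ 34.3333.
%ΔP = (71.6667 − 43) / 43 × 100 = +66.67%.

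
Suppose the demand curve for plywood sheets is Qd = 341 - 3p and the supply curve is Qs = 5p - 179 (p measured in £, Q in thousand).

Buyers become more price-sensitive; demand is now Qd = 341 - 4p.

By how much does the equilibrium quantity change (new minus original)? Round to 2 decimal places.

Initially, 341 - 3p = 5p - 179, so 520 = 8p and p = 65, Q = 146.
After the shift, demand is Qd = 341 - 4p and supply is Qs = 5p - 179.
New equilibrium: 341 - 4p = 5p - 179 ⇒ 520 = 9p ⇒ p = 520/9 ≈ 57.7778, Q = 989/9 ≈ 109.8889.
ΔQ = 109.8889 − 146 = -36.11.

-36.11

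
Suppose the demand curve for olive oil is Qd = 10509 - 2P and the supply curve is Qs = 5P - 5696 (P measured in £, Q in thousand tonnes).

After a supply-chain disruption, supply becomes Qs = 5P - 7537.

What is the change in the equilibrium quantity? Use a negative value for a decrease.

-526

Before the shock: 10509 - 2P = 5P - 5696 ⇒ 16205 = 7P ⇒ P = 2315, Q = 5879.
After the shift, demand is Qd = 10509 - 2P and supply is Qs = 5P - 7537.
Setting them equal: 10509 - 2P = 5P - 7537 → 18046 = 7P, so P = 2578 and Q = 5353.
ΔQ = 5353 − 5879 = -526.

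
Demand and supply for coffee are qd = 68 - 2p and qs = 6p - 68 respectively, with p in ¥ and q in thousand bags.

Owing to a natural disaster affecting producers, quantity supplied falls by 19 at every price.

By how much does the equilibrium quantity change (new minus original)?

-4.75

Original equilibrium: 68 - 2p = 6p - 68 gives 136 = 8p, so p = 17 and q = 34.
With the change applied: demand qd = 68 - 2p, supply qs = 6p - 87.
New equilibrium: 68 - 2p = 6p - 87 ⇒ 155 = 8p ⇒ p = 19.375, q = 29.25.
Δq = 29.25 − 34 = -4.75.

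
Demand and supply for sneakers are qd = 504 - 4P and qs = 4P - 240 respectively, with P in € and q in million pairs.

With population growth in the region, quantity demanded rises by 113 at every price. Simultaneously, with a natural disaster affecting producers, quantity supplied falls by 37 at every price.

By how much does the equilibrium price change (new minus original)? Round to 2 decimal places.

+18.75

Solve the original market: 504 - 4P = 4P - 240, hence P = 93 and q = 132.
The shock moves the curves to qd = 617 - 4P and qs = 4P - 277.
Setting them equal: 617 - 4P = 4P - 277 → 894 = 8P, so P = 111.75 and q = 170.
ΔP = 111.75 − 93 = +18.75.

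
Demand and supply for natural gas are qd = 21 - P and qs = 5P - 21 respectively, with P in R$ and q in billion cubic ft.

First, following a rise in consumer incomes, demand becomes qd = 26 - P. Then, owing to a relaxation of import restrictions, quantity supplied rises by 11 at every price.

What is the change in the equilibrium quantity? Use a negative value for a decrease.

+6

Solve the original market: 21 - P = 5P - 21, hence P = 7 and q = 14.
After the shift, demand is qd = 26 - P and supply is qs = 5P - 10.
Clearing the new market: 26 - P = 5P - 10, so P = 6 and q = 20.
Δq = 20 − 14 = +6.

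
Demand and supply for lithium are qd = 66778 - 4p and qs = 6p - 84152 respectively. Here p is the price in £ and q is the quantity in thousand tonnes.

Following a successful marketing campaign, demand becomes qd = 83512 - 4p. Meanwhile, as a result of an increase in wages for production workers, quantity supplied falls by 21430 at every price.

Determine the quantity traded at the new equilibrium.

Solve the original market: 66778 - 4p = 6p - 84152, hence p = 15093 and q = 6406.
The new curves are qd = 83512 - 4p (demand) and qs = 6p - 105582 (supply).
Equate the new curves: 83512 - 4p = 6p - 105582, giving 189094 = 10p, p = 18909.4, q = 7874.4.

7874.4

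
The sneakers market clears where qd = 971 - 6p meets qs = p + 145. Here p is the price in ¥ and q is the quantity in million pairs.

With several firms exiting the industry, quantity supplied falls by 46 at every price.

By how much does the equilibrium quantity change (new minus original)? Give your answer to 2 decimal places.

Before the shock: 971 - 6p = p + 145 ⇒ 826 = 7p ⇒ p = 118, q = 263.
The new curves are qd = 971 - 6p (demand) and qs = p + 99 (supply).
Clearing the new market: 971 - 6p = p + 99, so p = 872/7 ≈ 124.5714 and q = 1565/7 ≈ 223.5714.
Δq = 223.5714 − 263 = -39.43.

-39.43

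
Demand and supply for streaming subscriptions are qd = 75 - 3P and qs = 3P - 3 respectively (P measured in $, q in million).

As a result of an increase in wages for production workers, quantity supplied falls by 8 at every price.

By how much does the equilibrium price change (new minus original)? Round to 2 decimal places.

Initially, 75 - 3P = 3P - 3, so 78 = 6P and P = 13, q = 36.
The new curves are qd = 75 - 3P (demand) and qs = 3P - 11 (supply).
Equate the new curves: 75 - 3P = 3P - 11, giving 86 = 6P, P = 43/3 ≈ 14.3333, q = 32.
ΔP = 14.3333 − 13 = +1.33.

+1.33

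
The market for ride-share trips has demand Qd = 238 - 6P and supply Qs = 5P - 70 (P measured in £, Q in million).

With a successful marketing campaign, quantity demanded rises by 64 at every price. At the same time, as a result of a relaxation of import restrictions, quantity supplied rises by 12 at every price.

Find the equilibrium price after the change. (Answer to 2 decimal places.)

Original equilibrium: 238 - 6P = 5P - 70 gives 308 = 11P, so P = 28 and Q = 70.
With the change applied: demand Qd = 302 - 6P, supply Qs = 5P - 58.
Equate the new curves: 302 - 6P = 5P - 58, giving 360 = 11P, P = 360/11 ≈ 32.7273, Q = 1162/11 ≈ 105.6364.

32.73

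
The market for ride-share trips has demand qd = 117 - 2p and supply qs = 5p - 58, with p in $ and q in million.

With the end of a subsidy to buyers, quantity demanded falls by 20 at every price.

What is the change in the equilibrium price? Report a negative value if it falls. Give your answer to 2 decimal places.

Initially, 117 - 2p = 5p - 58, so 175 = 7p and p = 25, q = 67.
The shock moves the curves to qd = 97 - 2p and qs = 5p - 58.
Setting them equal: 97 - 2p = 5p - 58 → 155 = 7p, so p = 155/7 ≈ 22.1429 and q = 369/7 ≈ 52.7143.
Δp = 22.1429 − 25 = -2.86.

-2.86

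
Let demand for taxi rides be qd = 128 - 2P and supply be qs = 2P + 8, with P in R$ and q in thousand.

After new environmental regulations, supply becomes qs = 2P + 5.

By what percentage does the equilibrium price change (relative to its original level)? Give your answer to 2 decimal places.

+2.50

Original equilibrium: 128 - 2P = 2P + 8 gives 120 = 4P, so P = 30 and q = 68.
After the shift, demand is qd = 128 - 2P and supply is qs = 2P + 5.
Setting them equal: 128 - 2P = 2P + 5 → 123 = 4P, so P = 30.75 and q = 66.5.
%ΔP = (30.75 − 30) / 30 × 100 = +2.50%.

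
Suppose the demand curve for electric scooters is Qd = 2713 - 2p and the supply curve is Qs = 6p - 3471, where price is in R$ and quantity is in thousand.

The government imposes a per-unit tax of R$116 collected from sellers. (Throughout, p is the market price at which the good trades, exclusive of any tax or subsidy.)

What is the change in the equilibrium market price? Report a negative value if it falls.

Initially, 2713 - 2p = 6p - 3471, so 6184 = 8p and p = 773, Q = 1167.
Since sellers keep the price net of the tax, the effective supply curve becomes Qs = 6p - 4167.
Equate the new curves: 2713 - 2p = 6p - 4167, giving 6880 = 8p, p = 860, Q = 993.
Δp = 860 − 773 = +87.

+87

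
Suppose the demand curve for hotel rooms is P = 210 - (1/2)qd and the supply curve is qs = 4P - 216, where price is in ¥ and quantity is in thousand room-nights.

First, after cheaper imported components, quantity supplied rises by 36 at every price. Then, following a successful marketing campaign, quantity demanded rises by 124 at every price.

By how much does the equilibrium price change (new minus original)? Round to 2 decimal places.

+14.67

Initially, 420 - 2P = 4P - 216, so 636 = 6P and P = 106, q = 208.
The new curves are qd = 544 - 2P (demand) and qs = 4P - 180 (supply).
Clearing the new market: 544 - 2P = 4P - 180, so P = 362/3 ≈ 120.6667 and q = 908/3 ≈ 302.6667.
ΔP = 120.6667 − 106 = +14.67.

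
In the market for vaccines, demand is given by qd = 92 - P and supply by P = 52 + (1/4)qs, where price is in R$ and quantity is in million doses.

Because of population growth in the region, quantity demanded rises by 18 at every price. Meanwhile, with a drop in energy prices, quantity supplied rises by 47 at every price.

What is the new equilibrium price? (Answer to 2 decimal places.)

Initially, 92 - P = 4P - 208, so 300 = 5P and P = 60, q = 32.
With the change applied: demand qd = 110 - P, supply qs = 4P - 161.
Clearing the new market: 110 - P = 4P - 161, so P = 54.2 and q = 55.8.

54.20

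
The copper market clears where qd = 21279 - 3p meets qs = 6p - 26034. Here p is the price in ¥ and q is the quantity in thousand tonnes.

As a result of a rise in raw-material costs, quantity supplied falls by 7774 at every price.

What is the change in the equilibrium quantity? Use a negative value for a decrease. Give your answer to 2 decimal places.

Original equilibrium: 21279 - 3p = 6p - 26034 gives 47313 = 9p, so p = 5257 and q = 5508.
The shock moves the curves to qd = 21279 - 3p and qs = 6p - 33808.
Equate the new curves: 21279 - 3p = 6p - 33808, giving 55087 = 9p, p = 55087/9 ≈ 6120.7778, q = 8750/3 ≈ 2916.6667.
Δq = 2916.6667 − 5508 = -2591.33.

-2591.33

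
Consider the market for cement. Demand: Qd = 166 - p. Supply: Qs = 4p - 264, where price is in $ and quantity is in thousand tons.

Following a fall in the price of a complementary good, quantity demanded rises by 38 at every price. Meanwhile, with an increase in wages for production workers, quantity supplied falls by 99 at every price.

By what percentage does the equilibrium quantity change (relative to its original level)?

+13.25

Before the shock: 166 - p = 4p - 264 ⇒ 430 = 5p ⇒ p = 86, Q = 80.
With the change applied: demand Qd = 204 - p, supply Qs = 4p - 363.
Equate the new curves: 204 - p = 4p - 363, giving 567 = 5p, p = 113.4, Q = 90.6.
%ΔQ = (90.6 − 80) / 80 × 100 = +13.25%.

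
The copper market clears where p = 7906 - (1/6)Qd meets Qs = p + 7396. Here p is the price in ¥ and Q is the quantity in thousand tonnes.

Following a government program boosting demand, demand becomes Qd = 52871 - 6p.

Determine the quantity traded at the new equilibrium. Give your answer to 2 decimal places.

13892.43

Solve the original market: 47436 - 6p = p + 7396, hence p = 5720 and Q = 13116.
The new curves are Qd = 52871 - 6p (demand) and Qs = p + 7396 (supply).
New equilibrium: 52871 - 6p = p + 7396 ⇒ 45475 = 7p ⇒ p = 45475/7 ≈ 6496.4286, Q = 97247/7 ≈ 13892.4286.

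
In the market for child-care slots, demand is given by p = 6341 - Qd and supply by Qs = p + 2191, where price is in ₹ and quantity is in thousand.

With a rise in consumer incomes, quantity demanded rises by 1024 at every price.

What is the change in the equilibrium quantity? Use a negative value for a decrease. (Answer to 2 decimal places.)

Initially, 6341 - p = p + 2191, so 4150 = 2p and p = 2075, Q = 4266.
The shock moves the curves to Qd = 7365 - p and Qs = p + 2191.
Setting them equal: 7365 - p = p + 2191 → 5174 = 2p, so p = 2587 and Q = 4778.
ΔQ = 4778 − 4266 = +512.00.

+512.00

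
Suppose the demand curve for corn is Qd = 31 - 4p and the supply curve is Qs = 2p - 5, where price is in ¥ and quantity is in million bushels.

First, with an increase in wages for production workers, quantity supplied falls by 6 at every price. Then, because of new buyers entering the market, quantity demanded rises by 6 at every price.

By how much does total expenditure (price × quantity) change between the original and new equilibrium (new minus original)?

-2

Solve the original market: 31 - 4p = 2p - 5, hence p = 6 and Q = 7.
With the change applied: demand Qd = 37 - 4p, supply Qs = 2p - 11.
Clearing the new market: 37 - 4p = 2p - 11, so p = 8 and Q = 5.
Expenditure moves from 6×7 = 42 to 8×5 = 40; change = -2.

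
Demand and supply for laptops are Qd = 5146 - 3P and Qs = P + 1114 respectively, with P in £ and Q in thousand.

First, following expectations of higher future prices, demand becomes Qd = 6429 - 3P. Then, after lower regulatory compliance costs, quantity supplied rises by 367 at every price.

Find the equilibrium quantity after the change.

2718

Solve the original market: 5146 - 3P = P + 1114, hence P = 1008 and Q = 2122.
The new curves are Qd = 6429 - 3P (demand) and Qs = P + 1481 (supply).
Setting them equal: 6429 - 3P = P + 1481 → 4948 = 4P, so P = 1237 and Q = 2718.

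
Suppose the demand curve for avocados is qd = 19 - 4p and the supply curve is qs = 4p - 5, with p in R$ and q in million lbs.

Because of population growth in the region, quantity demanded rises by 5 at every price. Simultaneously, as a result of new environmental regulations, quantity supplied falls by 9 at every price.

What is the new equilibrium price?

4.75

Initially, 19 - 4p = 4p - 5, so 24 = 8p and p = 3, q = 7.
The shock moves the curves to qd = 24 - 4p and qs = 4p - 14.
Clearing the new market: 24 - 4p = 4p - 14, so p = 4.75 and q = 5.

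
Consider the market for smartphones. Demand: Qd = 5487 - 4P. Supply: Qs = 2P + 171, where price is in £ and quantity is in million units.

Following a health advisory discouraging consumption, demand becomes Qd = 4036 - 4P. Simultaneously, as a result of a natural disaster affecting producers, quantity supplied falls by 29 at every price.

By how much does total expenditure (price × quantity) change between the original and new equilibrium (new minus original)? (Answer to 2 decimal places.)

-786938.00

Initially, 5487 - 4P = 2P + 171, so 5316 = 6P and P = 886, Q = 1943.
The shock moves the curves to Qd = 4036 - 4P and Qs = 2P + 142.
Equate the new curves: 4036 - 4P = 2P + 142, giving 3894 = 6P, P = 649, Q = 1440.
Expenditure moves from 886×1943 = 1721498 to 649×1440 = 934560; change = -786938.00.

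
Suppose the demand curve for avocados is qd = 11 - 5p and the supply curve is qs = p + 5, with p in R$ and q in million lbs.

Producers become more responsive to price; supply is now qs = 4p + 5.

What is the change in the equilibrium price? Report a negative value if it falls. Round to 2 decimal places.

-0.33

Original equilibrium: 11 - 5p = p + 5 gives 6 = 6p, so p = 1 and q = 6.
The shock moves the curves to qd = 11 - 5p and qs = 4p + 5.
Equate the new curves: 11 - 5p = 4p + 5, giving 6 = 9p, p = 2/3 ≈ 0.6667, q = 23/3 ≈ 7.6667.
Δp = 0.6667 − 1 = -0.33.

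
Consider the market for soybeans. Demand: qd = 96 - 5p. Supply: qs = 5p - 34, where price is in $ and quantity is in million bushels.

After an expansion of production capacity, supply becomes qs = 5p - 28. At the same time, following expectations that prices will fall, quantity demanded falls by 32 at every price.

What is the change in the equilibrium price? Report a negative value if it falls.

-3.8

Solve the original market: 96 - 5p = 5p - 34, hence p = 13 and q = 31.
The new curves are qd = 64 - 5p (demand) and qs = 5p - 28 (supply).
Equate the new curves: 64 - 5p = 5p - 28, giving 92 = 10p, p = 9.2, q = 18.
Δp = 9.2 − 13 = -3.8.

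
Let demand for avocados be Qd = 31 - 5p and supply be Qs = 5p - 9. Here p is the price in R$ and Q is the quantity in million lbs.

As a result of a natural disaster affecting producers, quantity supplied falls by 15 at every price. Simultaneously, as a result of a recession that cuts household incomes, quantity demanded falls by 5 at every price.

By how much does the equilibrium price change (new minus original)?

+1

Before the shock: 31 - 5p = 5p - 9 ⇒ 40 = 10p ⇒ p = 4, Q = 11.
The new curves are Qd = 26 - 5p (demand) and Qs = 5p - 24 (supply).
Setting them equal: 26 - 5p = 5p - 24 → 50 = 10p, so p = 5 and Q = 1.
Δp = 5 − 4 = +1.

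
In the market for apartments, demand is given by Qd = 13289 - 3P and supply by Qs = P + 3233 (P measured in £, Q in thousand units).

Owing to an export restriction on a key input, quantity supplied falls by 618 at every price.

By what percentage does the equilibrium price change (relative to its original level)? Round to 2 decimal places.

Before the shock: 13289 - 3P = P + 3233 ⇒ 10056 = 4P ⇒ P = 2514, Q = 5747.
After the shift, demand is Qd = 13289 - 3P and supply is Qs = P + 2615.
Clearing the new market: 13289 - 3P = P + 2615, so P = 2668.5 and Q = 5283.5.
%ΔP = (2668.5 − 2514) / 2514 × 100 = +6.15%.

+6.15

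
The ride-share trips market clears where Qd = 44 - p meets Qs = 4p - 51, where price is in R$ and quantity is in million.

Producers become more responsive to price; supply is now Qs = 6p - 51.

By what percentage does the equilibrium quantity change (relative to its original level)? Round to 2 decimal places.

Initially, 44 - p = 4p - 51, so 95 = 5p and p = 19, Q = 25.
With the change applied: demand Qd = 44 - p, supply Qs = 6p - 51.
Clearing the new market: 44 - p = 6p - 51, so p = 95/7 ≈ 13.5714 and Q = 213/7 ≈ 30.4286.
%ΔQ = (30.4286 − 25) / 25 × 100 = +21.71%.

+21.71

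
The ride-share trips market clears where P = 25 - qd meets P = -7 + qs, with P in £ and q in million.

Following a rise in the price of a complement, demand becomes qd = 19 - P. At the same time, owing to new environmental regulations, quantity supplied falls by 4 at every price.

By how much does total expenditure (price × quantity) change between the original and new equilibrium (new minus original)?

-56

Initially, 25 - P = P + 7, so 18 = 2P and P = 9, q = 16.
After the shift, demand is qd = 19 - P and supply is qs = P + 3.
Equate the new curves: 19 - P = P + 3, giving 16 = 2P, P = 8, q = 11.
Expenditure moves from 9×16 = 144 to 8×11 = 88; change = -56.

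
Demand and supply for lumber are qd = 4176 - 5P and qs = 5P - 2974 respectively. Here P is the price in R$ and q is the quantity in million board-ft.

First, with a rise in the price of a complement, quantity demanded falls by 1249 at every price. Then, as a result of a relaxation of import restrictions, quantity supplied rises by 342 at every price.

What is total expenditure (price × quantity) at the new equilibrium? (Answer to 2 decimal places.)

Initially, 4176 - 5P = 5P - 2974, so 7150 = 10P and P = 715, q = 601.
The shock moves the curves to qd = 2927 - 5P and qs = 5P - 2632.
Clearing the new market: 2927 - 5P = 5P - 2632, so P = 555.9 and q = 147.5.
New expenditure = 555.9 × 147.5 = 81995.25.

81995.25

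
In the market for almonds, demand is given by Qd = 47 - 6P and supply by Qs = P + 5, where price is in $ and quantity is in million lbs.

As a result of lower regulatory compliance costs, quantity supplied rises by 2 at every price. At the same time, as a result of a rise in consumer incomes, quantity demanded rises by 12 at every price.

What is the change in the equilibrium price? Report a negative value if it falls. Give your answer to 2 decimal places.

Initially, 47 - 6P = P + 5, so 42 = 7P and P = 6, Q = 11.
The new curves are Qd = 59 - 6P (demand) and Qs = P + 7 (supply).
Clearing the new market: 59 - 6P = P + 7, so P = 52/7 ≈ 7.4286 and Q = 101/7 ≈ 14.4286.
ΔP = 7.4286 − 6 = +1.43.

+1.43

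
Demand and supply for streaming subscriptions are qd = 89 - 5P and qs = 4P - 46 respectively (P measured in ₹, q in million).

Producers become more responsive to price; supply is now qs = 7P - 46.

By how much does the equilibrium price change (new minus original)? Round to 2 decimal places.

Before the shock: 89 - 5P = 4P - 46 ⇒ 135 = 9P ⇒ P = 15, q = 14.
With the change applied: demand qd = 89 - 5P, supply qs = 7P - 46.
Clearing the new market: 89 - 5P = 7P - 46, so P = 11.25 and q = 32.75.
ΔP = 11.25 − 15 = -3.75.

-3.75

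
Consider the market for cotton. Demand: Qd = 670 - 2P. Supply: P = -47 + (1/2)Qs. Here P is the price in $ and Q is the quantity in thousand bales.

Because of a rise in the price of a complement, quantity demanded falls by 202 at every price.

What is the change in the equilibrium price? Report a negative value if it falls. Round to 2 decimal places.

-50.50

Before the shock: 670 - 2P = 2P + 94 ⇒ 576 = 4P ⇒ P = 144, Q = 382.
The shock moves the curves to Qd = 468 - 2P and Qs = 2P + 94.
Setting them equal: 468 - 2P = 2P + 94 → 374 = 4P, so P = 93.5 and Q = 281.
ΔP = 93.5 − 144 = -50.50.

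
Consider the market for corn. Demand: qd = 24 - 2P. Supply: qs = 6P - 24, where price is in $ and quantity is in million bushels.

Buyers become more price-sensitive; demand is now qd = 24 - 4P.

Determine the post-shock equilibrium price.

4.8

Solve the original market: 24 - 2P = 6P - 24, hence P = 6 and q = 12.
With the change applied: demand qd = 24 - 4P, supply qs = 6P - 24.
Equate the new curves: 24 - 4P = 6P - 24, giving 48 = 10P, P = 4.8, q = 4.8.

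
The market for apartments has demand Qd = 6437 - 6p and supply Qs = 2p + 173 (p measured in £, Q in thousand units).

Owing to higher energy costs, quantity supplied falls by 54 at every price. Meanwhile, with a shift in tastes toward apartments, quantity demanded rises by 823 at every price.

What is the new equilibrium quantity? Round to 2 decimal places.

Before the shock: 6437 - 6p = 2p + 173 ⇒ 6264 = 8p ⇒ p = 783, Q = 1739.
After the shift, demand is Qd = 7260 - 6p and supply is Qs = 2p + 119.
Equate the new curves: 7260 - 6p = 2p + 119, giving 7141 = 8p, p = 892.625, Q = 1904.25.

1904.25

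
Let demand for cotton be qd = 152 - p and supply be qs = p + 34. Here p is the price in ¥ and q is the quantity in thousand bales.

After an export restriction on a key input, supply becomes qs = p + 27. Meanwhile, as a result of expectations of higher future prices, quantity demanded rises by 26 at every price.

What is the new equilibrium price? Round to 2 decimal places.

Original equilibrium: 152 - p = p + 34 gives 118 = 2p, so p = 59 and q = 93.
The shock moves the curves to qd = 178 - p and qs = p + 27.
Setting them equal: 178 - p = p + 27 → 151 = 2p, so p = 75.5 and q = 102.5.

75.50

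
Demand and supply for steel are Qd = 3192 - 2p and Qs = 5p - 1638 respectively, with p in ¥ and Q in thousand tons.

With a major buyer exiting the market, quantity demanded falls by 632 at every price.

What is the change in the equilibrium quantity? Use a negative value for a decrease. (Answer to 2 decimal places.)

-451.43

Initially, 3192 - 2p = 5p - 1638, so 4830 = 7p and p = 690, Q = 1812.
The shock moves the curves to Qd = 2560 - 2p and Qs = 5p - 1638.
New equilibrium: 2560 - 2p = 5p - 1638 ⇒ 4198 = 7p ⇒ p = 4198/7 ≈ 599.7143, Q = 9524/7 ≈ 1360.5714.
ΔQ = 1360.5714 − 1812 = -451.43.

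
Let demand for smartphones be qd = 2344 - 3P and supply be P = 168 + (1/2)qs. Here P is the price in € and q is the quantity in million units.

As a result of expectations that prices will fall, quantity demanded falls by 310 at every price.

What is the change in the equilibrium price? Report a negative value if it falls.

Initially, 2344 - 3P = 2P - 336, so 2680 = 5P and P = 536, q = 736.
After the shift, demand is qd = 2034 - 3P and supply is qs = 2P - 336.
Clearing the new market: 2034 - 3P = 2P - 336, so P = 474 and q = 612.
ΔP = 474 − 536 = -62.

-62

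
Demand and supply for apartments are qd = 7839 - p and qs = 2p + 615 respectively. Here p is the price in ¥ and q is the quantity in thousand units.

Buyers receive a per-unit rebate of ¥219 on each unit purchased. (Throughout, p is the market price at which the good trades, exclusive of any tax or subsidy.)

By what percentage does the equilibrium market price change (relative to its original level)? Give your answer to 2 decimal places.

Before the shock: 7839 - p = 2p + 615 ⇒ 7224 = 3p ⇒ p = 2408, q = 5431.
Since buyers' out-of-pocket price is the market price minus the rebate, the effective demand curve becomes qd = 8058 - p.
Clearing the new market: 8058 - p = 2p + 615, so p = 2481 and q = 5577.
%Δp = (2481 − 2408) / 2408 × 100 = +3.03%.

+3.03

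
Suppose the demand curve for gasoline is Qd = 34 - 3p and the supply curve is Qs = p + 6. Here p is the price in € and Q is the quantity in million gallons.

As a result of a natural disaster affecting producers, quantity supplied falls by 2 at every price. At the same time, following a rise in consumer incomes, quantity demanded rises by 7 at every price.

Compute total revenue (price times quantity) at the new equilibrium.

122.5625

Before the shock: 34 - 3p = p + 6 ⇒ 28 = 4p ⇒ p = 7, Q = 13.
After the shift, demand is Qd = 41 - 3p and supply is Qs = p + 4.
Equate the new curves: 41 - 3p = p + 4, giving 37 = 4p, p = 9.25, Q = 13.25.
New expenditure = 9.25 × 13.25 = 122.5625.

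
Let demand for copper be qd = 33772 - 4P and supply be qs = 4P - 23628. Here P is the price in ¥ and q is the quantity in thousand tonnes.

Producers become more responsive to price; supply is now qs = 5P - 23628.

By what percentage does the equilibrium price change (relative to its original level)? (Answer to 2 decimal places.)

-11.11

Initially, 33772 - 4P = 4P - 23628, so 57400 = 8P and P = 7175, q = 5072.
After the shift, demand is qd = 33772 - 4P and supply is qs = 5P - 23628.
New equilibrium: 33772 - 4P = 5P - 23628 ⇒ 57400 = 9P ⇒ P = 57400/9 ≈ 6377.7778, q = 74348/9 ≈ 8260.8889.
%ΔP = (6377.7778 − 7175) / 7175 × 100 = -11.11%.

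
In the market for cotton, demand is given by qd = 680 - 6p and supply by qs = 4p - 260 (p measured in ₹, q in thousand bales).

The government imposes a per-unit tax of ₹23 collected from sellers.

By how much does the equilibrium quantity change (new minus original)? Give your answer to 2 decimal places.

Before the shock: 680 - 6p = 4p - 260 ⇒ 940 = 10p ⇒ p = 94, q = 116.
Since sellers keep the price net of the tax, the effective supply curve becomes qs = 4p - 352.
Setting them equal: 680 - 6p = 4p - 352 → 1032 = 10p, so p = 103.2 and q = 60.8.
Δq = 60.8 − 116 = -55.20.

-55.20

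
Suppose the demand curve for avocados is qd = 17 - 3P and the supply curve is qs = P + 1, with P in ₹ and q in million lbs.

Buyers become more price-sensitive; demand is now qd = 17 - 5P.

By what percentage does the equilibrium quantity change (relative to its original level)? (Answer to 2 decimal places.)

-26.67

Solve the original market: 17 - 3P = P + 1, hence P = 4 and q = 5.
After the shift, demand is qd = 17 - 5P and supply is qs = P + 1.
Clearing the new market: 17 - 5P = P + 1, so P = 8/3 ≈ 2.6667 and q = 11/3 ≈ 3.6667.
%Δq = (3.6667 − 5) / 5 × 100 = -26.67%.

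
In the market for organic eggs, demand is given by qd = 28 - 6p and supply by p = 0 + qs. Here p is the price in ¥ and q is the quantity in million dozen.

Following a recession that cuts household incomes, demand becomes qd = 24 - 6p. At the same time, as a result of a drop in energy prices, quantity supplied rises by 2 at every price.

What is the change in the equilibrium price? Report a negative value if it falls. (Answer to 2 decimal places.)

Solve the original market: 28 - 6p = p, hence p = 4 and q = 4.
With the change applied: demand qd = 24 - 6p, supply qs = p + 2.
Equate the new curves: 24 - 6p = p + 2, giving 22 = 7p, p = 22/7 ≈ 3.1429, q = 36/7 ≈ 5.1429.
Δp = 3.1429 − 4 = -0.86.

-0.86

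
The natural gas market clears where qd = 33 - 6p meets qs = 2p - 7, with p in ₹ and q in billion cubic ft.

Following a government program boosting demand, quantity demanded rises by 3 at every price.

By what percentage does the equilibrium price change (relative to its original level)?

Initially, 33 - 6p = 2p - 7, so 40 = 8p and p = 5, q = 3.
After the shift, demand is qd = 36 - 6p and supply is qs = 2p - 7.
New equilibrium: 36 - 6p = 2p - 7 ⇒ 43 = 8p ⇒ p = 5.375, q = 3.75.
%Δp = (5.375 − 5) / 5 × 100 = +7.5%.

+7.5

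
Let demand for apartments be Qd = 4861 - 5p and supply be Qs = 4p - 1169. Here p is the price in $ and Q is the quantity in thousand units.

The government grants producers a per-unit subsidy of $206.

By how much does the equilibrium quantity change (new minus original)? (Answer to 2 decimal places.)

+457.78

Before the shock: 4861 - 5p = 4p - 1169 ⇒ 6030 = 9p ⇒ p = 670, Q = 1511.
Since sellers receive the price plus the subsidy, the effective supply curve becomes Qs = 4p - 345.
Equate the new curves: 4861 - 5p = 4p - 345, giving 5206 = 9p, p = 5206/9 ≈ 578.4444, Q = 17719/9 ≈ 1968.7778.
ΔQ = 1968.7778 − 1511 = +457.78.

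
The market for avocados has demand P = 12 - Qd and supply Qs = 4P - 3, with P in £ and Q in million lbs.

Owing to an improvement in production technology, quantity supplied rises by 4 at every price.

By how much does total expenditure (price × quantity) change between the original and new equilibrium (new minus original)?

Before the shock: 12 - P = 4P - 3 ⇒ 15 = 5P ⇒ P = 3, Q = 9.
After the shift, demand is Qd = 12 - P and supply is Qs = 4P + 1.
New equilibrium: 12 - P = 4P + 1 ⇒ 11 = 5P ⇒ P = 2.2, Q = 9.8.
Expenditure moves from 3×9 = 27 to 2.2×9.8 = 21.56; change = -5.44.

-5.44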